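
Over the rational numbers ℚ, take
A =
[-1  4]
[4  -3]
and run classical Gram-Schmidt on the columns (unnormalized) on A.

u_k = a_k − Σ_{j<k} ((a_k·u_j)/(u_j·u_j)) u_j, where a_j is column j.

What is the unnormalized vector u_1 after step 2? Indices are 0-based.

Step 1: u_0 = a_0 = (-1, 4).
Step 2: u_1 = a_1 − (-16/17)·u_0 = (52/17, 13/17).

u_1 = (52/17, 13/17)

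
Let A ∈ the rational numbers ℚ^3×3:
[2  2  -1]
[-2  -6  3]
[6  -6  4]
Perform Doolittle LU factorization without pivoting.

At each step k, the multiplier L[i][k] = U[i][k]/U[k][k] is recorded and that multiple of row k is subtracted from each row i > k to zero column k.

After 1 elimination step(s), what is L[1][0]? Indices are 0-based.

k=0: U[0][0]=2
  eliminate (1,0): mult=-1, new row 1: (0, -4, 2); set L[1][0]=-1
  eliminate (2,0): mult=3, new row 2: (0, -12, 7); set L[2][0]=3

L[1][0] = -1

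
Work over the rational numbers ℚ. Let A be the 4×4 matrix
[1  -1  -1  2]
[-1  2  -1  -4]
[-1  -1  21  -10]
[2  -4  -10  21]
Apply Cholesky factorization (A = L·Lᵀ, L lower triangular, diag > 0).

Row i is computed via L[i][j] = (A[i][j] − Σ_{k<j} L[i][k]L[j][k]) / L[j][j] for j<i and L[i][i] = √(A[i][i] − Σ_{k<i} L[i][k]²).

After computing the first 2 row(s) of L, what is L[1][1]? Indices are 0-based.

Step 1: L[0][0] = √(1) = 1.
  L[1][0] = (-1) / L[0][0] = -1.
Step 2: L[1][1] = √(1) = 1.

L[1][1] = 1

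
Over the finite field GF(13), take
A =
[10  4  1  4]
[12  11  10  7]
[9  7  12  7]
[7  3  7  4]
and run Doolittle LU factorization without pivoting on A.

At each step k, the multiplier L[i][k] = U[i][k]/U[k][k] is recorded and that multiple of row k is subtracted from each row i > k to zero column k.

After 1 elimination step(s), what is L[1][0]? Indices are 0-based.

[col 0] pivot 10
  R1 -= 9*R0 → (0, 1, 1, 10)  (L[1][0] := 9)
  R2 -= 10*R0 → (0, 6, 2, 6)  (L[2][0] := 10)
  R3 -= 2*R0 → (0, 8, 5, 9)  (L[3][0] := 2)

L[1][0] = 9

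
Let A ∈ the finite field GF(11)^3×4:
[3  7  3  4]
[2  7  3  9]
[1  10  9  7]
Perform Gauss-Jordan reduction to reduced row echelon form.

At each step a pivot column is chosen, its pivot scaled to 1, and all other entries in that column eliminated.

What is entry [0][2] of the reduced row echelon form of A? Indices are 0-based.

M[0][2] = 0

[1] R0 /= 3  ⇒  (1, 6, 1, 5)
     R1 -= 2·R0  ⇒  (0, 6, 1, 10)
     R2 -= 1·R0  ⇒  (0, 4, 8, 2)
[2] R1 /= 6  ⇒  (0, 1, 2, 9)
     R0 -= 6·R1  ⇒  (1, 0, 0, 6)
     R2 -= 4·R1  ⇒  (0, 0, 0, 10)
column 2 empty below row 2
[3] R2 /= 10  ⇒  (0, 0, 0, 1)
     R0 -= 6·R2  ⇒  (1, 0, 0, 0)
     R1 -= 9·R2  ⇒  (0, 1, 2, 0)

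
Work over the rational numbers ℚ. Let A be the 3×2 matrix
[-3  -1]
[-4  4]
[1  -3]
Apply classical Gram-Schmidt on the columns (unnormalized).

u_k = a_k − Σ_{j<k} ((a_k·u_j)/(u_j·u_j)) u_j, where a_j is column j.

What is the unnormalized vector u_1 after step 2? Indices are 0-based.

Step 1: u_0 = a_0 = (-3, -4, 1).
Step 2: u_1 = a_1 − (-8/13)·u_0 = (-37/13, 20/13, -31/13).

u_1 = (-37/13, 20/13, -31/13)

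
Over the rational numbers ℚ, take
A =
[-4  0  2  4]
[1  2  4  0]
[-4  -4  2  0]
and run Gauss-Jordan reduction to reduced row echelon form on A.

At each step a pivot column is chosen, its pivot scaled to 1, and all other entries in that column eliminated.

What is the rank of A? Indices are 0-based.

rank = 3

pivot(0,0)=-4: scale R0 → (1, 0, -1/2, -1)
  clear (1,0): R1 −= (1)R0 → (0, 2, 9/2, 1)
  clear (2,0): R2 −= (-4)R0 → (0, -4, 0, -4)
pivot(1,1)=2: scale R1 → (0, 1, 9/4, 1/2)
  clear (2,1): R2 −= (-4)R1 → (0, 0, 9, -2)
pivot(2,2)=9: scale R2 → (0, 0, 1, -2/9)
  clear (0,2): R0 −= (-1/2)R2 → (1, 0, 0, -10/9)
  clear (1,2): R1 −= (9/4)R2 → (0, 1, 0, 1)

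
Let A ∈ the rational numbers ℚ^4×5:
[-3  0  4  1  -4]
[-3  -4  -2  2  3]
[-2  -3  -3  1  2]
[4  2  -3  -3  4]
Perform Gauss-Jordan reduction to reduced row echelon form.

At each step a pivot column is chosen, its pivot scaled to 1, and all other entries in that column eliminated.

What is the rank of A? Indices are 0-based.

rank = 4

pivot(0,0)=-3: scale R0 → (1, 0, -4/3, -1/3, 4/3)
  clear (1,0): R1 −= (-3)R0 → (0, -4, -6, 1, 7)
  clear (2,0): R2 −= (-2)R0 → (0, -3, -17/3, 1/3, 14/3)
  clear (3,0): R3 −= (4)R0 → (0, 2, 7/3, -5/3, -4/3)
pivot(1,1)=-4: scale R1 → (0, 1, 3/2, -1/4, -7/4)
  clear (2,1): R2 −= (-3)R1 → (0, 0, -7/6, -5/12, -7/12)
  clear (3,1): R3 −= (2)R1 → (0, 0, -2/3, -7/6, 13/6)
pivot(2,2)=-7/6: scale R2 → (0, 0, 1, 5/14, 1/2)
  clear (0,2): R0 −= (-4/3)R2 → (1, 0, 0, 1/7, 2)
  clear (1,2): R1 −= (3/2)R2 → (0, 1, 0, -11/14, -5/2)
  clear (3,2): R3 −= (-2/3)R2 → (0, 0, 0, -13/14, 5/2)
pivot(3,3)=-13/14: scale R3 → (0, 0, 0, 1, -35/13)
  clear (0,3): R0 −= (1/7)R3 → (1, 0, 0, 0, 31/13)
  clear (1,3): R1 −= (-11/14)R3 → (0, 1, 0, 0, -60/13)
  clear (2,3): R2 −= (5/14)R3 → (0, 0, 1, 0, 19/13)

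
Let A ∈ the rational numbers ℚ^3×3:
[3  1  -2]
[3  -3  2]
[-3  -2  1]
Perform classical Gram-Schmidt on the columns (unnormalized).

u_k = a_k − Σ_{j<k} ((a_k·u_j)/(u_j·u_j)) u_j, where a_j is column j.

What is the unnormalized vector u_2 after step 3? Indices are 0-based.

u_2 = (-20/21, 4/21, -16/21)

Step 1: u_0 = a_0 = (3, 3, -3).
Step 2: u_1 = a_1 − (0)·u_0 = (1, -3, -2).
Step 3: u_2 = a_2 − (-1/9)·u_0 − (-5/7)·u_1 = (-20/21, 4/21, -16/21).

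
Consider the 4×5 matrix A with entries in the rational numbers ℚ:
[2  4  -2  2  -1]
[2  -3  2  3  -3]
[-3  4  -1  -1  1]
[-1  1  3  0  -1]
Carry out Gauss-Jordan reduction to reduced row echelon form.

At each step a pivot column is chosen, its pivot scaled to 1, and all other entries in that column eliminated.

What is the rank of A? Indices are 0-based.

step 1: normalize row 0 (÷2) = (1, 2, -1, 1, -1/2)
  row 1: subtract 2×row0 = (0, -7, 4, 1, -2)
  row 2: subtract -3×row0 = (0, 10, -4, 2, -1/2)
  row 3: subtract -1×row0 = (0, 3, 2, 1, -3/2)
step 2: normalize row 1 (÷-7) = (0, 1, -4/7, -1/7, 2/7)
  row 0: subtract 2×row1 = (1, 0, 1/7, 9/7, -15/14)
  row 2: subtract 10×row1 = (0, 0, 12/7, 24/7, -47/14)
  row 3: subtract 3×row1 = (0, 0, 26/7, 10/7, -33/14)
step 3: normalize row 2 (÷12/7) = (0, 0, 1, 2, -47/24)
  row 0: subtract 1/7×row2 = (1, 0, 0, 1, -19/24)
  row 1: subtract -4/7×row2 = (0, 1, 0, 1, -5/6)
  row 3: subtract 26/7×row2 = (0, 0, 0, -6, 59/12)
step 4: normalize row 3 (÷-6) = (0, 0, 0, 1, -59/72)
  row 0: subtract 1×row3 = (1, 0, 0, 0, 1/36)
  row 1: subtract 1×row3 = (0, 1, 0, 0, -1/72)
  row 2: subtract 2×row3 = (0, 0, 1, 0, -23/72)

rank = 4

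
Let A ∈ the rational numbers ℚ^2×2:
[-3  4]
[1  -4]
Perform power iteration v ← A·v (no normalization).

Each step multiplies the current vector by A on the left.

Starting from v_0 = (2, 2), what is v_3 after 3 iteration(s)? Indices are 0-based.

v_0 = (2, 2).
v_1 = A·v_0 = (2, -6).
v_2 = A·v_1 = (-30, 26).
v_3 = A·v_2 = (194, -134).

v_3 = (194, -134)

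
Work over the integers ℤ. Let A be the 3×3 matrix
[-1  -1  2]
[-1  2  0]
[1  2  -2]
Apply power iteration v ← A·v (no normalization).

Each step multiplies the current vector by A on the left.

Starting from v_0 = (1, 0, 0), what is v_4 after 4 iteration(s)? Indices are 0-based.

v_0 = (1, 0, 0).
v_1 = A·v_0 = (-1, -1, 1).
v_2 = A·v_1 = (4, -1, -5).
v_3 = A·v_2 = (-13, -6, 12).
v_4 = A·v_3 = (43, 1, -49).

v_4 = (43, 1, -49)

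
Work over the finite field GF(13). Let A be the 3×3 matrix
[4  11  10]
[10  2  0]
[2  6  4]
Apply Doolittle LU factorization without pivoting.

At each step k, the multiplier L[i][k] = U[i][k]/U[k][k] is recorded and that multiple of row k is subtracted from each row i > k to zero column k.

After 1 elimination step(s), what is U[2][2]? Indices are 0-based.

Step 1: pivot at (0,0) is 4.
  row1 ← row1 − (9)·row0  ⇒  L[1][0]=9, U row1=(0, 7, 1)
  row2 ← row2 − (7)·row0  ⇒  L[2][0]=7, U row2=(0, 7, 12)

U[2][2] = 12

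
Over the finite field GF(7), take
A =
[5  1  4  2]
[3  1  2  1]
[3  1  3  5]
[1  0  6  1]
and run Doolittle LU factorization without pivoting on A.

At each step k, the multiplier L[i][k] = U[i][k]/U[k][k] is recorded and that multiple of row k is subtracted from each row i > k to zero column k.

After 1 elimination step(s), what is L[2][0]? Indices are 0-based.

L[2][0] = 2

Step 1: pivot at (0,0) is 5.
  row1 ← row1 − (2)·row0  ⇒  L[1][0]=2, U row1=(0, 6, 1, 4)
  row2 ← row2 − (2)·row0  ⇒  L[2][0]=2, U row2=(0, 6, 2, 1)
  row3 ← row3 − (3)·row0  ⇒  L[3][0]=3, U row3=(0, 4, 1, 2)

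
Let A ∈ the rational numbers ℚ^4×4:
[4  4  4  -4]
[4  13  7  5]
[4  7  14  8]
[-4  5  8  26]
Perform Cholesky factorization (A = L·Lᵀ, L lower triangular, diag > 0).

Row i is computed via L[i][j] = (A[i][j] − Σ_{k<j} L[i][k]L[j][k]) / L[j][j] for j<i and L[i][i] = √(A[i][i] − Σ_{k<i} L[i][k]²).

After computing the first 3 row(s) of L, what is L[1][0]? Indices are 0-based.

Step 1: L[0][0] = √(4) = 2.
  L[1][0] = (4) / L[0][0] = 2.
Step 2: L[1][1] = √(9) = 3.
  L[2][0] = (4) / L[0][0] = 2.
  L[2][1] = (3) / L[1][1] = 1.
Step 3: L[2][2] = √(9) = 3.

L[1][0] = 2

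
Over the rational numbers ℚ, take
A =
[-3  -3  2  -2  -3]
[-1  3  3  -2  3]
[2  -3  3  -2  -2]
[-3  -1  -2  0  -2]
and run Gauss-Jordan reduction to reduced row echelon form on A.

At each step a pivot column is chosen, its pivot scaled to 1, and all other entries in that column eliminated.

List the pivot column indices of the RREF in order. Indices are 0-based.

step 1: normalize row 0 (÷-3) = (1, 1, -2/3, 2/3, 1)
  row 1: subtract -1×row0 = (0, 4, 7/3, -4/3, 4)
  row 2: subtract 2×row0 = (0, -5, 13/3, -10/3, -4)
  row 3: subtract -3×row0 = (0, 2, -4, 2, 1)
step 2: normalize row 1 (÷4) = (0, 1, 7/12, -1/3, 1)
  row 0: subtract 1×row1 = (1, 0, -5/4, 1, 0)
  row 2: subtract -5×row1 = (0, 0, 29/4, -5, 1)
  row 3: subtract 2×row1 = (0, 0, -31/6, 8/3, -1)
step 3: normalize row 2 (÷29/4) = (0, 0, 1, -20/29, 4/29)
  row 0: subtract -5/4×row2 = (1, 0, 0, 4/29, 5/29)
  row 1: subtract 7/12×row2 = (0, 1, 0, 2/29, 80/87)
  row 3: subtract -31/6×row2 = (0, 0, 0, -26/29, -25/87)
step 4: normalize row 3 (÷-26/29) = (0, 0, 0, 1, 25/78)
  row 0: subtract 4/29×row3 = (1, 0, 0, 0, 5/39)
  row 1: subtract 2/29×row3 = (0, 1, 0, 0, 35/39)
  row 2: subtract -20/29×row3 = (0, 0, 1, 0, 14/39)

pivot columns: 0, 1, 2, 3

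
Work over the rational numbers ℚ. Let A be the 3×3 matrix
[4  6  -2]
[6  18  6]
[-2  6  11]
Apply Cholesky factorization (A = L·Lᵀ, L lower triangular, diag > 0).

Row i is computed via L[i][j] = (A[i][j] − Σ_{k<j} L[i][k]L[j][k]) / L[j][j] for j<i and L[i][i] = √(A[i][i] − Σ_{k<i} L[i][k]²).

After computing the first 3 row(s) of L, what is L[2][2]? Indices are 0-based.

Step 1: L[0][0] = √(4) = 2.
  L[1][0] = (6) / L[0][0] = 3.
Step 2: L[1][1] = √(9) = 3.
  L[2][0] = (-2) / L[0][0] = -1.
  L[2][1] = (9) / L[1][1] = 3.
Step 3: L[2][2] = √(1) = 1.

L[2][2] = 1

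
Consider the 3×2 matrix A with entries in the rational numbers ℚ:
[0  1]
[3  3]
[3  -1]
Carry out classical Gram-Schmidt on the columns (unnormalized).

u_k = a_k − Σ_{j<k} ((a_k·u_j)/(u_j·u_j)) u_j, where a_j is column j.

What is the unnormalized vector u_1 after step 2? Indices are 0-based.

u_1 = (1, 2, -2)

Step 1: u_0 = a_0 = (0, 3, 3).
Step 2: u_1 = a_1 − (1/3)·u_0 = (1, 2, -2).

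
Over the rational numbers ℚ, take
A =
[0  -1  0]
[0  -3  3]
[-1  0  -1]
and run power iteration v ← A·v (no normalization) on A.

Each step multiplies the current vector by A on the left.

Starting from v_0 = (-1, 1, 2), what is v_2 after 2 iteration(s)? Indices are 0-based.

v_0 = (-1, 1, 2).
v_1 = A·v_0 = (-1, 3, -1).
v_2 = A·v_1 = (-3, -12, 2).

v_2 = (-3, -12, 2)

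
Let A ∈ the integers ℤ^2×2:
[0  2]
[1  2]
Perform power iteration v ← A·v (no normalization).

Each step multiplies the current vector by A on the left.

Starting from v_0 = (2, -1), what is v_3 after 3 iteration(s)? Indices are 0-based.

v_3 = (-4, -4)

v_0 = (2, -1).
v_1 = A·v_0 = (-2, 0).
v_2 = A·v_1 = (0, -2).
v_3 = A·v_2 = (-4, -4).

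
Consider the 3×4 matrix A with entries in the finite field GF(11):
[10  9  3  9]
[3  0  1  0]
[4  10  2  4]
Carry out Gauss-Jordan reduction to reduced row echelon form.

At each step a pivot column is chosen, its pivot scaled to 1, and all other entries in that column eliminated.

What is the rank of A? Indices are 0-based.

rank = 3

[1] R0 /= 10  ⇒  (1, 2, 8, 2)
     R1 -= 3·R0  ⇒  (0, 5, 10, 5)
     R2 -= 4·R0  ⇒  (0, 2, 3, 7)
[2] R1 /= 5  ⇒  (0, 1, 2, 1)
     R0 -= 2·R1  ⇒  (1, 0, 4, 0)
     R2 -= 2·R1  ⇒  (0, 0, 10, 5)
[3] R2 /= 10  ⇒  (0, 0, 1, 6)
     R0 -= 4·R2  ⇒  (1, 0, 0, 9)
     R1 -= 2·R2  ⇒  (0, 1, 0, 0)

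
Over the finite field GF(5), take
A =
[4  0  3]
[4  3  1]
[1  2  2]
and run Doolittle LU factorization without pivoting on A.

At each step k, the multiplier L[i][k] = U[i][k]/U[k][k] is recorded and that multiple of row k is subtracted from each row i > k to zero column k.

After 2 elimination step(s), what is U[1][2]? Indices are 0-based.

U[1][2] = 3

k=0: U[0][0]=4
  eliminate (1,0): mult=1, new row 1: (0, 3, 3); set L[1][0]=1
  eliminate (2,0): mult=4, new row 2: (0, 2, 0); set L[2][0]=4
k=1: U[1][1]=3
  eliminate (2,1): mult=4, new row 2: (0, 0, 3); set L[2][1]=4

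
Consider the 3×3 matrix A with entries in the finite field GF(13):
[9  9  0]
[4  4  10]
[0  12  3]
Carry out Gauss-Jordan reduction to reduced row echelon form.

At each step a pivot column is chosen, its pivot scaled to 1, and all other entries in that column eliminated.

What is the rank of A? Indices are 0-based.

[1] R0 /= 9  ⇒  (1, 1, 0)
     R1 -= 4·R0  ⇒  (0, 0, 10)
[2] R1 <-> R2
[2] R1 /= 12  ⇒  (0, 1, 10)
     R0 -= 1·R1  ⇒  (1, 0, 3)
[3] R2 /= 10  ⇒  (0, 0, 1)
     R0 -= 3·R2  ⇒  (1, 0, 0)
     R1 -= 10·R2  ⇒  (0, 1, 0)

rank = 3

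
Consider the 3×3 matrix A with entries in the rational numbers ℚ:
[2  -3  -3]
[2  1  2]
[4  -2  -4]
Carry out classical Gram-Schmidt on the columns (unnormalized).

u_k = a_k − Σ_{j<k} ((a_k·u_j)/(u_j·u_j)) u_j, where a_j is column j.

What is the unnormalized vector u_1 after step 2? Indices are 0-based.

u_1 = (-2, 2, 0)

Step 1: u_0 = a_0 = (2, 2, 4).
Step 2: u_1 = a_1 − (-1/2)·u_0 = (-2, 2, 0).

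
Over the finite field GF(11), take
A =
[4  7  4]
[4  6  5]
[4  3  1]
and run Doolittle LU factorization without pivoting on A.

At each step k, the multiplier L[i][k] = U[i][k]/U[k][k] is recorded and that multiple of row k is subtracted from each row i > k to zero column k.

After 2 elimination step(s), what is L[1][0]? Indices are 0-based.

L[1][0] = 1

Step 1: pivot at (0,0) is 4.
  row1 ← row1 − (1)·row0  ⇒  L[1][0]=1, U row1=(0, 10, 1)
  row2 ← row2 − (1)·row0  ⇒  L[2][0]=1, U row2=(0, 7, 8)
Step 2: pivot at (1,1) is 10.
  row2 ← row2 − (4)·row1  ⇒  L[2][1]=4, U row2=(0, 0, 4)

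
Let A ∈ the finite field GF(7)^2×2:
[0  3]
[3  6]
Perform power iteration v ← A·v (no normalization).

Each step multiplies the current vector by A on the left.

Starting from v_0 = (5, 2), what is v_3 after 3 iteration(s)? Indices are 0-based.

v_3 = (1, 0)

v_0 = (5, 2).
v_1 = A·v_0 = (6, 6).
v_2 = A·v_1 = (4, 5).
v_3 = A·v_2 = (1, 0).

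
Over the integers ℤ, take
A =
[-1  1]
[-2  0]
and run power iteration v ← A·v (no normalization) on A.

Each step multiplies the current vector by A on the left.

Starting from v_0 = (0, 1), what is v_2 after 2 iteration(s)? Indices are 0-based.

v_0 = (0, 1).
v_1 = A·v_0 = (1, 0).
v_2 = A·v_1 = (-1, -2).

v_2 = (-1, -2)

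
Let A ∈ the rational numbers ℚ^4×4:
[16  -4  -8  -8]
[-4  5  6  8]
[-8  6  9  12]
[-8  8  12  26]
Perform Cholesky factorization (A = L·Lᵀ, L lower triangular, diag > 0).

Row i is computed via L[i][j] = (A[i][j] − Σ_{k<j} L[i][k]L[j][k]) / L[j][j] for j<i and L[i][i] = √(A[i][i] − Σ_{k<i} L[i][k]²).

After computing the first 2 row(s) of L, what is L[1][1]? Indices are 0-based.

Step 1: L[0][0] = √(16) = 4.
  L[1][0] = (-4) / L[0][0] = -1.
Step 2: L[1][1] = √(4) = 2.

L[1][1] = 2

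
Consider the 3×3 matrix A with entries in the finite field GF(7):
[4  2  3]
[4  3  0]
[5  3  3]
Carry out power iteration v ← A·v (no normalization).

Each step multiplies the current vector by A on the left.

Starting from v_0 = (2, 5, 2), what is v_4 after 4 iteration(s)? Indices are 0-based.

v_4 = (3, 1, 5)

v_0 = (2, 5, 2).
v_1 = A·v_0 = (3, 2, 3).
v_2 = A·v_1 = (4, 4, 2).
v_3 = A·v_2 = (2, 0, 3).
v_4 = A·v_3 = (3, 1, 5).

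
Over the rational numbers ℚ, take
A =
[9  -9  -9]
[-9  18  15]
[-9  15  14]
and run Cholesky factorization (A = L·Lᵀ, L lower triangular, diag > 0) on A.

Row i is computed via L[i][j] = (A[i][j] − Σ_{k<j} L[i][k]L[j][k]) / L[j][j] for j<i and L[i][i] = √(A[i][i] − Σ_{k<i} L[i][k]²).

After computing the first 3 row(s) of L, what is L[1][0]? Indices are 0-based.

Step 1: L[0][0] = √(9) = 3.
  L[1][0] = (-9) / L[0][0] = -3.
Step 2: L[1][1] = √(9) = 3.
  L[2][0] = (-9) / L[0][0] = -3.
  L[2][1] = (6) / L[1][1] = 2.
Step 3: L[2][2] = √(1) = 1.

L[1][0] = -3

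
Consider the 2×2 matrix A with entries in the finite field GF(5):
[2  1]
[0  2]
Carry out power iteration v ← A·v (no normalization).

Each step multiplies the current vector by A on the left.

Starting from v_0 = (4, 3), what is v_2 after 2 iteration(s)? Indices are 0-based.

v_2 = (3, 2)

v_0 = (4, 3).
v_1 = A·v_0 = (1, 1).
v_2 = A·v_1 = (3, 2).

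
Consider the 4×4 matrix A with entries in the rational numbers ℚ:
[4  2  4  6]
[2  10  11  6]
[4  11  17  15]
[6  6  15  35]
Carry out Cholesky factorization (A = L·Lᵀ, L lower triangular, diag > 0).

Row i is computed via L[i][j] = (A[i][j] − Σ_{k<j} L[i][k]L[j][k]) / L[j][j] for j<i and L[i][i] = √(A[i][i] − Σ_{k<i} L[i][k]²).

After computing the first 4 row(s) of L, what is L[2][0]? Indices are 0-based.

L[2][0] = 2

Step 1: L[0][0] = √(4) = 2.
  L[1][0] = (2) / L[0][0] = 1.
Step 2: L[1][1] = √(9) = 3.
  L[2][0] = (4) / L[0][0] = 2.
  L[2][1] = (9) / L[1][1] = 3.
Step 3: L[2][2] = √(4) = 2.
  L[3][0] = (6) / L[0][0] = 3.
  L[3][1] = (3) / L[1][1] = 1.
  L[3][2] = (6) / L[2][2] = 3.
Step 4: L[3][3] = √(16) = 4.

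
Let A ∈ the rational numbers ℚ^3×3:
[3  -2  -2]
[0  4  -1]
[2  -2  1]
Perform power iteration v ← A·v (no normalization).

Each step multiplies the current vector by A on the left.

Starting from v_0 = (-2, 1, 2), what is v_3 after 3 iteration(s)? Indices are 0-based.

v_0 = (-2, 1, 2).
v_1 = A·v_0 = (-12, 2, -4).
v_2 = A·v_1 = (-32, 12, -32).
v_3 = A·v_2 = (-56, 80, -120).

v_3 = (-56, 80, -120)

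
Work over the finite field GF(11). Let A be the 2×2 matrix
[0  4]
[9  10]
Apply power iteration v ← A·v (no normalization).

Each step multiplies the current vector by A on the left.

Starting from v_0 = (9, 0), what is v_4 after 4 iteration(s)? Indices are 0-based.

v_4 = (9, 5)

v_0 = (9, 0).
v_1 = A·v_0 = (0, 4).
v_2 = A·v_1 = (5, 7).
v_3 = A·v_2 = (6, 5).
v_4 = A·v_3 = (9, 5).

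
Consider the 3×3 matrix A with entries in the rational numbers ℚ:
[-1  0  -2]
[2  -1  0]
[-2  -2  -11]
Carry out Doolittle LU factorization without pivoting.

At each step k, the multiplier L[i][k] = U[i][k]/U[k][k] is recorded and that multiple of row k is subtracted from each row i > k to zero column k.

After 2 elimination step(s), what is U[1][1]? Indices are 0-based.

U[1][1] = -1

k=0: U[0][0]=-1
  eliminate (1,0): mult=-2, new row 1: (0, -1, -4); set L[1][0]=-2
  eliminate (2,0): mult=2, new row 2: (0, -2, -7); set L[2][0]=2
k=1: U[1][1]=-1
  eliminate (2,1): mult=2, new row 2: (0, 0, 1); set L[2][1]=2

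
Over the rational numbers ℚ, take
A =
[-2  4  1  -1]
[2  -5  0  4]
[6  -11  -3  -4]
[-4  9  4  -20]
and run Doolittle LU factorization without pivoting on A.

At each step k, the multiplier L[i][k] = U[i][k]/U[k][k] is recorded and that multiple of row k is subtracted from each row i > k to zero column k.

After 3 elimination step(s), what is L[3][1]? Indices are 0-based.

L[3][1] = -1

k=0: U[0][0]=-2
  eliminate (1,0): mult=-1, new row 1: (0, -1, 1, 3); set L[1][0]=-1
  eliminate (2,0): mult=-3, new row 2: (0, 1, 0, -7); set L[2][0]=-3
  eliminate (3,0): mult=2, new row 3: (0, 1, 2, -18); set L[3][0]=2
k=1: U[1][1]=-1
  eliminate (2,1): mult=-1, new row 2: (0, 0, 1, -4); set L[2][1]=-1
  eliminate (3,1): mult=-1, new row 3: (0, 0, 3, -15); set L[3][1]=-1
k=2: U[2][2]=1
  eliminate (3,2): mult=3, new row 3: (0, 0, 0, -3); set L[3][2]=3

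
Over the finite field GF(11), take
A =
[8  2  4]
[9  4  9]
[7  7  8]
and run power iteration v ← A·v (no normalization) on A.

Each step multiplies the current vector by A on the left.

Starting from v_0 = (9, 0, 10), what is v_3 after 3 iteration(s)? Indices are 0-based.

v_0 = (9, 0, 10).
v_1 = A·v_0 = (2, 6, 0).
v_2 = A·v_1 = (6, 9, 1).
v_3 = A·v_2 = (4, 0, 3).

v_3 = (4, 0, 3)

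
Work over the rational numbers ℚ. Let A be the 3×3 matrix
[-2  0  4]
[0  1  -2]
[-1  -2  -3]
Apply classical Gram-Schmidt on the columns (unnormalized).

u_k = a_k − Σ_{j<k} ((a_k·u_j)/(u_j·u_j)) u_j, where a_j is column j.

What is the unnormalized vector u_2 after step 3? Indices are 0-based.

Step 1: u_0 = a_0 = (-2, 0, -1).
Step 2: u_1 = a_1 − (2/5)·u_0 = (4/5, 1, -8/5).
Step 3: u_2 = a_2 − (-1)·u_0 − (10/7)·u_1 = (6/7, -24/7, -12/7).

u_2 = (6/7, -24/7, -12/7)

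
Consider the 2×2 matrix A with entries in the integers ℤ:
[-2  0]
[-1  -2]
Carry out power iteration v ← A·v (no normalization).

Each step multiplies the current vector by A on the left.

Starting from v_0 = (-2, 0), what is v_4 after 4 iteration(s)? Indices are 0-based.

v_0 = (-2, 0).
v_1 = A·v_0 = (4, 2).
v_2 = A·v_1 = (-8, -8).
v_3 = A·v_2 = (16, 24).
v_4 = A·v_3 = (-32, -64).

v_4 = (-32, -64)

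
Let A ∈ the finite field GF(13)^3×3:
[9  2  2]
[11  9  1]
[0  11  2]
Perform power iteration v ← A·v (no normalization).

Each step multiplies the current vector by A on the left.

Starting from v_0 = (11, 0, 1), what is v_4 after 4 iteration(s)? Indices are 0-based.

v_4 = (5, 7, 5)

v_0 = (11, 0, 1).
v_1 = A·v_0 = (10, 5, 2).
v_2 = A·v_1 = (0, 1, 7).
v_3 = A·v_2 = (3, 3, 12).
v_4 = A·v_3 = (5, 7, 5).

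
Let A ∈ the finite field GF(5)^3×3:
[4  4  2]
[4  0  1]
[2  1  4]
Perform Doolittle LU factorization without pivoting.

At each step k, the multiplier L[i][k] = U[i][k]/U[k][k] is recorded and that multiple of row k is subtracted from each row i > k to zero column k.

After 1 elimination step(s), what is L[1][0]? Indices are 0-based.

Step 1: pivot at (0,0) is 4.
  row1 ← row1 − (1)·row0  ⇒  L[1][0]=1, U row1=(0, 1, 4)
  row2 ← row2 − (3)·row0  ⇒  L[2][0]=3, U row2=(0, 4, 3)

L[1][0] = 1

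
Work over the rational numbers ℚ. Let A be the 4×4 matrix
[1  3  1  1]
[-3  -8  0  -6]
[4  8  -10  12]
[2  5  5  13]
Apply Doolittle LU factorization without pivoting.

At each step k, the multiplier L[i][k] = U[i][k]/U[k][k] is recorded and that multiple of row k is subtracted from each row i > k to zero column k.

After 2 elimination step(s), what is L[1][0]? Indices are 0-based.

k=0: U[0][0]=1
  eliminate (1,0): mult=-3, new row 1: (0, 1, 3, -3); set L[1][0]=-3
  eliminate (2,0): mult=4, new row 2: (0, -4, -14, 8); set L[2][0]=4
  eliminate (3,0): mult=2, new row 3: (0, -1, 3, 11); set L[3][0]=2
k=1: U[1][1]=1
  eliminate (2,1): mult=-4, new row 2: (0, 0, -2, -4); set L[2][1]=-4
  eliminate (3,1): mult=-1, new row 3: (0, 0, 6, 8); set L[3][1]=-1

L[1][0] = -3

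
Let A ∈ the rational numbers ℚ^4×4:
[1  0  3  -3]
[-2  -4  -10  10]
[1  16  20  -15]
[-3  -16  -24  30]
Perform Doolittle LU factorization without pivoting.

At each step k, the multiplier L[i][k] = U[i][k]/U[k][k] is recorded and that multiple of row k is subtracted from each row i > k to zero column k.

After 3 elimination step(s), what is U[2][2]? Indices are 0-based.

[col 0] pivot 1
  R1 -= -2*R0 → (0, -4, -4, 4)  (L[1][0] := -2)
  R2 -= 1*R0 → (0, 16, 17, -12)  (L[2][0] := 1)
  R3 -= -3*R0 → (0, -16, -15, 21)  (L[3][0] := -3)
[col 1] pivot -4
  R2 -= -4*R1 → (0, 0, 1, 4)  (L[2][1] := -4)
  R3 -= 4*R1 → (0, 0, 1, 5)  (L[3][1] := 4)
[col 2] pivot 1
  R3 -= 1*R2 → (0, 0, 0, 1)  (L[3][2] := 1)

U[2][2] = 1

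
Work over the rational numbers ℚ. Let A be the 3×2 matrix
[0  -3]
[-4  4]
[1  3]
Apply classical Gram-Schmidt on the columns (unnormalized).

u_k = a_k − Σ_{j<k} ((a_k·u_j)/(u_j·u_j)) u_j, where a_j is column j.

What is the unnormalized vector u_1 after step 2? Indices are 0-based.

u_1 = (-3, 16/17, 64/17)

Step 1: u_0 = a_0 = (0, -4, 1).
Step 2: u_1 = a_1 − (-13/17)·u_0 = (-3, 16/17, 64/17).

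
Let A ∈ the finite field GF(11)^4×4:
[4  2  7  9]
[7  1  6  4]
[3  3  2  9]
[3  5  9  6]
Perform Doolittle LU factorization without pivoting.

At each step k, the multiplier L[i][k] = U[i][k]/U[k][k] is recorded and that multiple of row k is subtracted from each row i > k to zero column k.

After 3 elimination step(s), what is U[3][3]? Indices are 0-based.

[col 0] pivot 4
  R1 -= 10*R0 → (0, 3, 2, 2)  (L[1][0] := 10)
  R2 -= 9*R0 → (0, 7, 5, 5)  (L[2][0] := 9)
  R3 -= 9*R0 → (0, 9, 1, 2)  (L[3][0] := 9)
[col 1] pivot 3
  R2 -= 6*R1 → (0, 0, 4, 4)  (L[2][1] := 6)
  R3 -= 3*R1 → (0, 0, 6, 7)  (L[3][1] := 3)
[col 2] pivot 4
  R3 -= 7*R2 → (0, 0, 0, 1)  (L[3][2] := 7)

U[3][3] = 1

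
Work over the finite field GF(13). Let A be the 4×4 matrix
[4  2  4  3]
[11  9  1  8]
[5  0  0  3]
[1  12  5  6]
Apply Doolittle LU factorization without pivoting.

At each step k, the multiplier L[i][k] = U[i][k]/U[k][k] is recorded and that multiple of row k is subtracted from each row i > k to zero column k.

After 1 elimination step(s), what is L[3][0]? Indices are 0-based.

L[3][0] = 10

k=0: U[0][0]=4
  eliminate (1,0): mult=6, new row 1: (0, 10, 3, 3); set L[1][0]=6
  eliminate (2,0): mult=11, new row 2: (0, 4, 8, 9); set L[2][0]=11
  eliminate (3,0): mult=10, new row 3: (0, 5, 4, 2); set L[3][0]=10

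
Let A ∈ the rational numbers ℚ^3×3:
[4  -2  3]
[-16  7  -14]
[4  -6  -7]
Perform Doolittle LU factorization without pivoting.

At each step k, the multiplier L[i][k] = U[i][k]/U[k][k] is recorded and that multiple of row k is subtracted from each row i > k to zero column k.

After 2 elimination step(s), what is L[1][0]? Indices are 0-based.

L[1][0] = -4

k=0: U[0][0]=4
  eliminate (1,0): mult=-4, new row 1: (0, -1, -2); set L[1][0]=-4
  eliminate (2,0): mult=1, new row 2: (0, -4, -10); set L[2][0]=1
k=1: U[1][1]=-1
  eliminate (2,1): mult=4, new row 2: (0, 0, -2); set L[2][1]=4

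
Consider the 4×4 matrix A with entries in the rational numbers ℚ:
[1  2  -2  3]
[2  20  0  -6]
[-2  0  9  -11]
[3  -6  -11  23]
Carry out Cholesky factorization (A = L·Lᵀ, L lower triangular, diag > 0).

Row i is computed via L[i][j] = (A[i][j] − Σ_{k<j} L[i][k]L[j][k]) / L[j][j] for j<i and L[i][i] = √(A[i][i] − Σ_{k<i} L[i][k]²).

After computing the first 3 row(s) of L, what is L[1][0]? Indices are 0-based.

L[1][0] = 2

Step 1: L[0][0] = √(1) = 1.
  L[1][0] = (2) / L[0][0] = 2.
Step 2: L[1][1] = √(16) = 4.
  L[2][0] = (-2) / L[0][0] = -2.
  L[2][1] = (4) / L[1][1] = 1.
Step 3: L[2][2] = √(4) = 2.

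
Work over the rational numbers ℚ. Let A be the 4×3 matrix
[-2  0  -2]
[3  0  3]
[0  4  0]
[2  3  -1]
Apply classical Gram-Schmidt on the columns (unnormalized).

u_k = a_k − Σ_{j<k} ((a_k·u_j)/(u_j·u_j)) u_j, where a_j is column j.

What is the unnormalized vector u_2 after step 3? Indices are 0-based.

u_2 = (-192/389, 288/389, 468/389, -624/389)

Step 1: u_0 = a_0 = (-2, 3, 0, 2).
Step 2: u_1 = a_1 − (6/17)·u_0 = (12/17, -18/17, 4, 39/17).
Step 3: u_2 = a_2 − (11/17)·u_0 − (-117/389)·u_1 = (-192/389, 288/389, 468/389, -624/389).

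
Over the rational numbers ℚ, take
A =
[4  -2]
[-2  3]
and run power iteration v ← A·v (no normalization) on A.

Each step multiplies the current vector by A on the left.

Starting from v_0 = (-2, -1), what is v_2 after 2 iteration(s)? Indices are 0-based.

v_2 = (-26, 15)

v_0 = (-2, -1).
v_1 = A·v_0 = (-6, 1).
v_2 = A·v_1 = (-26, 15).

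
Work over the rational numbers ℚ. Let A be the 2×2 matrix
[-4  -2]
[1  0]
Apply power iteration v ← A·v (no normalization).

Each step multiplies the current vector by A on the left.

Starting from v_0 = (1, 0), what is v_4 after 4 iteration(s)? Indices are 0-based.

v_4 = (164, -48)

v_0 = (1, 0).
v_1 = A·v_0 = (-4, 1).
v_2 = A·v_1 = (14, -4).
v_3 = A·v_2 = (-48, 14).
v_4 = A·v_3 = (164, -48).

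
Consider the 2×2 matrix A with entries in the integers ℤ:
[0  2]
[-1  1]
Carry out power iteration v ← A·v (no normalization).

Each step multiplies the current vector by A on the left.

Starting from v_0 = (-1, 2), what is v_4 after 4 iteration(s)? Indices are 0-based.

v_0 = (-1, 2).
v_1 = A·v_0 = (4, 3).
v_2 = A·v_1 = (6, -1).
v_3 = A·v_2 = (-2, -7).
v_4 = A·v_3 = (-14, -5).

v_4 = (-14, -5)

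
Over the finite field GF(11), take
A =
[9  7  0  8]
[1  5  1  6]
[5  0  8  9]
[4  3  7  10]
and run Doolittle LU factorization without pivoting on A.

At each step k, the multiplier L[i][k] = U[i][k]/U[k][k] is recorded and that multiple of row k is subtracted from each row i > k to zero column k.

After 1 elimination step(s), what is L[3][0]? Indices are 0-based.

Step 1: pivot at (0,0) is 9.
  row1 ← row1 − (5)·row0  ⇒  L[1][0]=5, U row1=(0, 3, 1, 10)
  row2 ← row2 − (3)·row0  ⇒  L[2][0]=3, U row2=(0, 1, 8, 7)
  row3 ← row3 − (9)·row0  ⇒  L[3][0]=9, U row3=(0, 6, 7, 4)

L[3][0] = 9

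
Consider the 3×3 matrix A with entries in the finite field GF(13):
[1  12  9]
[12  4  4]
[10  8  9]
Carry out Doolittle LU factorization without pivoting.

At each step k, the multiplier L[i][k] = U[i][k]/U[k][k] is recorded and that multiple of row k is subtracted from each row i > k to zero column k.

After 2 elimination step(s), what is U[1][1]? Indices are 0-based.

k=0: U[0][0]=1
  eliminate (1,0): mult=12, new row 1: (0, 3, 0); set L[1][0]=12
  eliminate (2,0): mult=10, new row 2: (0, 5, 10); set L[2][0]=10
k=1: U[1][1]=3
  eliminate (2,1): mult=6, new row 2: (0, 0, 10); set L[2][1]=6

U[1][1] = 3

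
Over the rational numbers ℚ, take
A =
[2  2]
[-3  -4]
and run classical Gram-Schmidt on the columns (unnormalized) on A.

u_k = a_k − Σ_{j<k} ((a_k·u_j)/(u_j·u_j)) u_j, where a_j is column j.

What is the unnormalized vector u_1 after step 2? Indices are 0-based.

Step 1: u_0 = a_0 = (2, -3).
Step 2: u_1 = a_1 − (16/13)·u_0 = (-6/13, -4/13).

u_1 = (-6/13, -4/13)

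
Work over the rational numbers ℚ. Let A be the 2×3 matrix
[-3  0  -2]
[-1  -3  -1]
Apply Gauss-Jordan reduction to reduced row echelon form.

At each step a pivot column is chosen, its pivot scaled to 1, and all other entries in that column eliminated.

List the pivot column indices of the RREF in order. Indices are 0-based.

[1] R0 /= -3  ⇒  (1, 0, 2/3)
     R1 -= -1·R0  ⇒  (0, -3, -1/3)
[2] R1 /= -3  ⇒  (0, 1, 1/9)

pivot columns: 0, 1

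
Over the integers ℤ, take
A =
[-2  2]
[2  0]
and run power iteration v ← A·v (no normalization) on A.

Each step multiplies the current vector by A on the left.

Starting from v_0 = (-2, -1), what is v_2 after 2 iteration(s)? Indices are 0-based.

v_0 = (-2, -1).
v_1 = A·v_0 = (2, -4).
v_2 = A·v_1 = (-12, 4).

v_2 = (-12, 4)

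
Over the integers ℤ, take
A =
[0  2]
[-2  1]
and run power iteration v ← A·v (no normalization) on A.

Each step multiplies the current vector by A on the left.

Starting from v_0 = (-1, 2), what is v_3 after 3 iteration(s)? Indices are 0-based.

v_0 = (-1, 2).
v_1 = A·v_0 = (4, 4).
v_2 = A·v_1 = (8, -4).
v_3 = A·v_2 = (-8, -20).

v_3 = (-8, -20)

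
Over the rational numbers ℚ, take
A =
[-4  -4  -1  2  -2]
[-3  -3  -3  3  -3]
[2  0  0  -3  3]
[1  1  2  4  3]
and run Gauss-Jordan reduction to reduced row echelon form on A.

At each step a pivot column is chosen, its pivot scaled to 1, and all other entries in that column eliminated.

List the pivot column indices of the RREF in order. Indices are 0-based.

pivot columns: 0, 1, 2, 3

[1] R0 /= -4  ⇒  (1, 1, 1/4, -1/2, 1/2)
     R1 -= -3·R0  ⇒  (0, 0, -9/4, 3/2, -3/2)
     R2 -= 2·R0  ⇒  (0, -2, -1/2, -2, 2)
     R3 -= 1·R0  ⇒  (0, 0, 7/4, 9/2, 5/2)
[2] R1 <-> R2
[2] R1 /= -2  ⇒  (0, 1, 1/4, 1, -1)
     R0 -= 1·R1  ⇒  (1, 0, 0, -3/2, 3/2)
[3] R2 /= -9/4  ⇒  (0, 0, 1, -2/3, 2/3)
     R1 -= 1/4·R2  ⇒  (0, 1, 0, 7/6, -7/6)
     R3 -= 7/4·R2  ⇒  (0, 0, 0, 17/3, 4/3)
[4] R3 /= 17/3  ⇒  (0, 0, 0, 1, 4/17)
     R0 -= -3/2·R3  ⇒  (1, 0, 0, 0, 63/34)
     R1 -= 7/6·R3  ⇒  (0, 1, 0, 0, -49/34)
     R2 -= -2/3·R3  ⇒  (0, 0, 1, 0, 14/17)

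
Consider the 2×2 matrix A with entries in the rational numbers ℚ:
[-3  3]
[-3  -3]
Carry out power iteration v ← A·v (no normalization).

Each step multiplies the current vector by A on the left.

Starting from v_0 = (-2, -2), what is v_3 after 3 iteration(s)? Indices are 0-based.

v_3 = (-216, 0)

v_0 = (-2, -2).
v_1 = A·v_0 = (0, 12).
v_2 = A·v_1 = (36, -36).
v_3 = A·v_2 = (-216, 0).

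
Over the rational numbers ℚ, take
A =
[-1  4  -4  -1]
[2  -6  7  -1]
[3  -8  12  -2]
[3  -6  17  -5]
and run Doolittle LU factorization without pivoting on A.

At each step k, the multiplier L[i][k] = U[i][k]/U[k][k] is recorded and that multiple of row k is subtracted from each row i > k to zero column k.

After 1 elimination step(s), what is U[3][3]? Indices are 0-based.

U[3][3] = -8

k=0: U[0][0]=-1
  eliminate (1,0): mult=-2, new row 1: (0, 2, -1, -3); set L[1][0]=-2
  eliminate (2,0): mult=-3, new row 2: (0, 4, 0, -5); set L[2][0]=-3
  eliminate (3,0): mult=-3, new row 3: (0, 6, 5, -8); set L[3][0]=-3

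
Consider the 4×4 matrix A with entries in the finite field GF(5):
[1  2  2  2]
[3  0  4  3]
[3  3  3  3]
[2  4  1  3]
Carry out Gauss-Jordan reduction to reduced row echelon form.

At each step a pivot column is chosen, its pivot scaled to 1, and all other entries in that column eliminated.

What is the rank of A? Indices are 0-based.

rank = 3

[1] R0 /= 1  ⇒  (1, 2, 2, 2)
     R1 -= 3·R0  ⇒  (0, 4, 3, 2)
     R2 -= 3·R0  ⇒  (0, 2, 2, 2)
     R3 -= 2·R0  ⇒  (0, 0, 2, 4)
[2] R1 /= 4  ⇒  (0, 1, 2, 3)
     R0 -= 2·R1  ⇒  (1, 0, 3, 1)
     R2 -= 2·R1  ⇒  (0, 0, 3, 1)
[3] R2 /= 3  ⇒  (0, 0, 1, 2)
     R0 -= 3·R2  ⇒  (1, 0, 0, 0)
     R1 -= 2·R2  ⇒  (0, 1, 0, 4)
     R3 -= 2·R2  ⇒  (0, 0, 0, 0)
column 3 empty below row 3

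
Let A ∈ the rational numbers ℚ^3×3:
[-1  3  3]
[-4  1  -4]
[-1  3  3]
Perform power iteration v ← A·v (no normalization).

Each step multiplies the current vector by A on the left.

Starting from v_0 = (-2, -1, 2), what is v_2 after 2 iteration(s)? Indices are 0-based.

v_0 = (-2, -1, 2).
v_1 = A·v_0 = (5, -1, 5).
v_2 = A·v_1 = (7, -41, 7).

v_2 = (7, -41, 7)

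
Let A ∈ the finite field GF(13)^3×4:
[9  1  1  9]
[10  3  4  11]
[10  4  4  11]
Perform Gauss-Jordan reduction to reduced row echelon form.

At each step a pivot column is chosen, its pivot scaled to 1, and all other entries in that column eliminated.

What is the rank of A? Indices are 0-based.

pivot(0,0)=9: scale R0 → (1, 3, 3, 1)
  clear (1,0): R1 −= (10)R0 → (0, 12, 0, 1)
  clear (2,0): R2 −= (10)R0 → (0, 0, 0, 1)
pivot(1,1)=12: scale R1 → (0, 1, 0, 12)
  clear (0,1): R0 −= (3)R1 → (1, 0, 3, 4)
col 2: no nonzero at/below row 2; advance.
pivot(2,3)=1: scale R2 → (0, 0, 0, 1)
  clear (0,3): R0 −= (4)R2 → (1, 0, 3, 0)
  clear (1,3): R1 −= (12)R2 → (0, 1, 0, 0)

rank = 3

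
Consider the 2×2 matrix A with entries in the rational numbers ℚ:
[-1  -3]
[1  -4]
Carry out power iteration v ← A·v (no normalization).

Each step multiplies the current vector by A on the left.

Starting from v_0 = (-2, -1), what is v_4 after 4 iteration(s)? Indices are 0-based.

v_0 = (-2, -1).
v_1 = A·v_0 = (5, 2).
v_2 = A·v_1 = (-11, -3).
v_3 = A·v_2 = (20, 1).
v_4 = A·v_3 = (-23, 16).

v_4 = (-23, 16)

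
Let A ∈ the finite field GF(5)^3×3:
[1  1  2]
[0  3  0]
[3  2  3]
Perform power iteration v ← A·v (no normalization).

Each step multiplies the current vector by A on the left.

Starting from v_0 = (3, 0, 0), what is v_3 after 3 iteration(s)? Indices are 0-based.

v_0 = (3, 0, 0).
v_1 = A·v_0 = (3, 0, 4).
v_2 = A·v_1 = (1, 0, 1).
v_3 = A·v_2 = (3, 0, 1).

v_3 = (3, 0, 1)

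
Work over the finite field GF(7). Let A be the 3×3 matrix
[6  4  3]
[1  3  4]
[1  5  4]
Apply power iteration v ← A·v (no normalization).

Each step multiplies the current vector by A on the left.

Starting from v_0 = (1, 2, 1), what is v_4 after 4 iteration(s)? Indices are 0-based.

v_0 = (1, 2, 1).
v_1 = A·v_0 = (3, 4, 1).
v_2 = A·v_1 = (2, 5, 6).
v_3 = A·v_2 = (1, 6, 2).
v_4 = A·v_3 = (1, 6, 4).

v_4 = (1, 6, 4)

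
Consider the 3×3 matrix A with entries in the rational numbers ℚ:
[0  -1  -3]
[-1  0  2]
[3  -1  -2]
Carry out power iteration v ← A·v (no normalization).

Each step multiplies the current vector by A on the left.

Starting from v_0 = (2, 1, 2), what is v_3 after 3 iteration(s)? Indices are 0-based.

v_3 = (66, -45, 26)

v_0 = (2, 1, 2).
v_1 = A·v_0 = (-7, 2, 1).
v_2 = A·v_1 = (-5, 9, -25).
v_3 = A·v_2 = (66, -45, 26).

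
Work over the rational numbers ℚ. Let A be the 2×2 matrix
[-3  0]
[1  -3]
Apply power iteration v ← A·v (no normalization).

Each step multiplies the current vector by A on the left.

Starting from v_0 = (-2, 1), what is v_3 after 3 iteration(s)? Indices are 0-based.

v_0 = (-2, 1).
v_1 = A·v_0 = (6, -5).
v_2 = A·v_1 = (-18, 21).
v_3 = A·v_2 = (54, -81).

v_3 = (54, -81)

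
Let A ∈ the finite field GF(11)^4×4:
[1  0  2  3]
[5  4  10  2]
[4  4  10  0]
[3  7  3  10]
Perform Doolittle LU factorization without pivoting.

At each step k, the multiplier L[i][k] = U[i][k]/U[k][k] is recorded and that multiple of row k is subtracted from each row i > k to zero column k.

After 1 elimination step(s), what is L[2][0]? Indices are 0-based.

[col 0] pivot 1
  R1 -= 5*R0 → (0, 4, 0, 9)  (L[1][0] := 5)
  R2 -= 4*R0 → (0, 4, 2, 10)  (L[2][0] := 4)
  R3 -= 3*R0 → (0, 7, 8, 1)  (L[3][0] := 3)

L[2][0] = 4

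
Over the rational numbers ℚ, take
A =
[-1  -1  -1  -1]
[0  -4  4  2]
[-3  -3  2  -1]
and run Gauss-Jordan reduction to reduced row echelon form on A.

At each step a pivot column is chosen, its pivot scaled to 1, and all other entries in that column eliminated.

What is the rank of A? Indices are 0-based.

step 1: normalize row 0 (÷-1) = (1, 1, 1, 1)
  row 2: subtract -3×row0 = (0, 0, 5, 2)
step 2: normalize row 1 (÷-4) = (0, 1, -1, -1/2)
  row 0: subtract 1×row1 = (1, 0, 2, 3/2)
step 3: normalize row 2 (÷5) = (0, 0, 1, 2/5)
  row 0: subtract 2×row2 = (1, 0, 0, 7/10)
  row 1: subtract -1×row2 = (0, 1, 0, -1/10)

rank = 3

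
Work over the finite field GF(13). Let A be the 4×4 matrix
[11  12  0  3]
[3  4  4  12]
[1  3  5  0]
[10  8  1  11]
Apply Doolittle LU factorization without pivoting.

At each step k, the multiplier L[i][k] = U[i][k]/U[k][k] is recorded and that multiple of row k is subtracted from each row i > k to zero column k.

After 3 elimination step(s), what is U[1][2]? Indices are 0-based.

U[1][2] = 4

k=0: U[0][0]=11
  eliminate (1,0): mult=5, new row 1: (0, 9, 4, 10); set L[1][0]=5
  eliminate (2,0): mult=6, new row 2: (0, 9, 5, 8); set L[2][0]=6
  eliminate (3,0): mult=8, new row 3: (0, 3, 1, 0); set L[3][0]=8
k=1: U[1][1]=9
  eliminate (2,1): mult=1, new row 2: (0, 0, 1, 11); set L[2][1]=1
  eliminate (3,1): mult=9, new row 3: (0, 0, 4, 1); set L[3][1]=9
k=2: U[2][2]=1
  eliminate (3,2): mult=4, new row 3: (0, 0, 0, 9); set L[3][2]=4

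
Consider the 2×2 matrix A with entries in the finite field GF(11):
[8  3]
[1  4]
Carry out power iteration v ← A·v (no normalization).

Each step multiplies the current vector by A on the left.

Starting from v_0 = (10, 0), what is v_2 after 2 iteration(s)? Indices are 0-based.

v_2 = (10, 10)

v_0 = (10, 0).
v_1 = A·v_0 = (3, 10).
v_2 = A·v_1 = (10, 10).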